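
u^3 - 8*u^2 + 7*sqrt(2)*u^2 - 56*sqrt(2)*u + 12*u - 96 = (u - 8)*(u + sqrt(2))*(u + 6*sqrt(2))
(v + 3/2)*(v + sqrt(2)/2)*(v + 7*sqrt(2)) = v^3 + 3*v^2/2 + 15*sqrt(2)*v^2/2 + 7*v + 45*sqrt(2)*v/4 + 21/2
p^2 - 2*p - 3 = (p - 3)*(p + 1)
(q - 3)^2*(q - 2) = q^3 - 8*q^2 + 21*q - 18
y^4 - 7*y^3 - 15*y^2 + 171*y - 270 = (y - 6)*(y - 3)^2*(y + 5)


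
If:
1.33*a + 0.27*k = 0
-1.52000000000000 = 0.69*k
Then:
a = 0.45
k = -2.20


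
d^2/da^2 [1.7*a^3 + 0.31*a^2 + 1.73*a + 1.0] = 10.2*a + 0.62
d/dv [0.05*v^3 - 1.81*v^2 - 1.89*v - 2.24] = 0.15*v^2 - 3.62*v - 1.89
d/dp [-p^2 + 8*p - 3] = 8 - 2*p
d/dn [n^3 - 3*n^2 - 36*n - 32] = 3*n^2 - 6*n - 36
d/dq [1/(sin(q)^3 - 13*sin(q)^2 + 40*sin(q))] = (-3*cos(q) + 26/tan(q) - 40*cos(q)/sin(q)^2)/((sin(q) - 8)^2*(sin(q) - 5)^2)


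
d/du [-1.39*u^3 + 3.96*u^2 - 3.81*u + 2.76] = -4.17*u^2 + 7.92*u - 3.81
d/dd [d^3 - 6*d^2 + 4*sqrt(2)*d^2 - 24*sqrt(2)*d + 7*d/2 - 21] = 3*d^2 - 12*d + 8*sqrt(2)*d - 24*sqrt(2) + 7/2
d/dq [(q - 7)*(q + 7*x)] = 2*q + 7*x - 7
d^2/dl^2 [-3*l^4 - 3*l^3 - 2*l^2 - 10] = -36*l^2 - 18*l - 4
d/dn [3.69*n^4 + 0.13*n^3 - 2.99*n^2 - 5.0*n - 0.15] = 14.76*n^3 + 0.39*n^2 - 5.98*n - 5.0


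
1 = 1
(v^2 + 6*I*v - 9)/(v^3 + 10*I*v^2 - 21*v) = (v + 3*I)/(v*(v + 7*I))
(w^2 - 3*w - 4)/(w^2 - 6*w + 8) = (w + 1)/(w - 2)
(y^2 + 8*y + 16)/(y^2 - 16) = (y + 4)/(y - 4)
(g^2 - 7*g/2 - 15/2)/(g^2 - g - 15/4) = 2*(g - 5)/(2*g - 5)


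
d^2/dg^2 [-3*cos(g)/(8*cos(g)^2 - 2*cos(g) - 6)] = 3*(4*(1 - cos(2*g))^2 + 72*cos(g) + 46*cos(2*g) + 5*cos(3*g) + 24)/(2*(cos(g) - 1)^2*(4*cos(g) + 3)^3)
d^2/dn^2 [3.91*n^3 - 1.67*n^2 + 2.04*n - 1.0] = 23.46*n - 3.34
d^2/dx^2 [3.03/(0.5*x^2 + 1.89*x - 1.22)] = 3.03*(-0.5*x^2 - 1.89*x + (1.0*x + 1.89)*(2.0*x + 3.78) + 1.22)/(0.5*x^2 + 1.89*x - 1.22)^3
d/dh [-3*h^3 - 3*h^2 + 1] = 3*h*(-3*h - 2)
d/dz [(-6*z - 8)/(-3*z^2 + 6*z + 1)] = 6*(-3*z^2 - 8*z + 7)/(9*z^4 - 36*z^3 + 30*z^2 + 12*z + 1)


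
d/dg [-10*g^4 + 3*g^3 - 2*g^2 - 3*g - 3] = -40*g^3 + 9*g^2 - 4*g - 3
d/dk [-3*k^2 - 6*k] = -6*k - 6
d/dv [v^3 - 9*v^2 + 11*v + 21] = 3*v^2 - 18*v + 11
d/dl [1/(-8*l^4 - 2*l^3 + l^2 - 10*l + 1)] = 2*(16*l^3 + 3*l^2 - l + 5)/(8*l^4 + 2*l^3 - l^2 + 10*l - 1)^2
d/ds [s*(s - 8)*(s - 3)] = 3*s^2 - 22*s + 24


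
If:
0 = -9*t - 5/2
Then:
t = -5/18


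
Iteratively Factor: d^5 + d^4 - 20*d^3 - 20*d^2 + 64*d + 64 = (d + 1)*(d^4 - 20*d^2 + 64) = (d + 1)*(d + 2)*(d^3 - 2*d^2 - 16*d + 32) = (d - 4)*(d + 1)*(d + 2)*(d^2 + 2*d - 8) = (d - 4)*(d + 1)*(d + 2)*(d + 4)*(d - 2)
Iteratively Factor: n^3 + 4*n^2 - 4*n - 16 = (n - 2)*(n^2 + 6*n + 8) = (n - 2)*(n + 2)*(n + 4)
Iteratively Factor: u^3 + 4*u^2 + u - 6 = (u - 1)*(u^2 + 5*u + 6) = (u - 1)*(u + 3)*(u + 2)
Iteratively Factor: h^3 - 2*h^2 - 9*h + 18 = (h - 3)*(h^2 + h - 6) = (h - 3)*(h - 2)*(h + 3)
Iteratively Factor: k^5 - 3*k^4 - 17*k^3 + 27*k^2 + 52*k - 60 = (k + 2)*(k^4 - 5*k^3 - 7*k^2 + 41*k - 30) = (k - 2)*(k + 2)*(k^3 - 3*k^2 - 13*k + 15) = (k - 2)*(k - 1)*(k + 2)*(k^2 - 2*k - 15) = (k - 2)*(k - 1)*(k + 2)*(k + 3)*(k - 5)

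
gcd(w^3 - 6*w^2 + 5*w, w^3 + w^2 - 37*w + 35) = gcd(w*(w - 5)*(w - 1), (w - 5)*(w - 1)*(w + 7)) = w^2 - 6*w + 5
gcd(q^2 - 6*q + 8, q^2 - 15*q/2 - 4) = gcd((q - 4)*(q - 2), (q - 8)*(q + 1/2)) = 1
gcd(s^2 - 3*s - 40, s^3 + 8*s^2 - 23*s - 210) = 1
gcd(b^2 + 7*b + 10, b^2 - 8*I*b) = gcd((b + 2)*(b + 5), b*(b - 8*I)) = 1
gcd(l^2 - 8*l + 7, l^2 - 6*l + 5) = l - 1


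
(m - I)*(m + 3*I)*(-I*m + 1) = -I*m^3 + 3*m^2 - I*m + 3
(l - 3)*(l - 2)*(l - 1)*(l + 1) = l^4 - 5*l^3 + 5*l^2 + 5*l - 6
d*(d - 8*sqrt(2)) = d^2 - 8*sqrt(2)*d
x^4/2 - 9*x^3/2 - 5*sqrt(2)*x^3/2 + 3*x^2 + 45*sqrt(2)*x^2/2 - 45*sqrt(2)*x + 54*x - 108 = (x/2 + sqrt(2)/2)*(x - 6)*(x - 3)*(x - 6*sqrt(2))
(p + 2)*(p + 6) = p^2 + 8*p + 12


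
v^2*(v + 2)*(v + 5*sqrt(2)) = v^4 + 2*v^3 + 5*sqrt(2)*v^3 + 10*sqrt(2)*v^2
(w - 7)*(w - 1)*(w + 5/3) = w^3 - 19*w^2/3 - 19*w/3 + 35/3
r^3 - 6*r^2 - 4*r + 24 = (r - 6)*(r - 2)*(r + 2)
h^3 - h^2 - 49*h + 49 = (h - 7)*(h - 1)*(h + 7)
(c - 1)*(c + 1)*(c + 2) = c^3 + 2*c^2 - c - 2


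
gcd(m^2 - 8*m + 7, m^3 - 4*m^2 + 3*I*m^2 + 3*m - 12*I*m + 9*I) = m - 1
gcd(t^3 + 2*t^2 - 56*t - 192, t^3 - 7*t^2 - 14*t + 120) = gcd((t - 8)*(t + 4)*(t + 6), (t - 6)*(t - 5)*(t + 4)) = t + 4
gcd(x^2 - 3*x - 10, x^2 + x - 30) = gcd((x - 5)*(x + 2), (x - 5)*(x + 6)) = x - 5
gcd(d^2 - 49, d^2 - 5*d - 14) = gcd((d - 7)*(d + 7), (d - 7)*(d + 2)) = d - 7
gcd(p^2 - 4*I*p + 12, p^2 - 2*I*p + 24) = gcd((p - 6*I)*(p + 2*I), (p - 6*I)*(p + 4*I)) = p - 6*I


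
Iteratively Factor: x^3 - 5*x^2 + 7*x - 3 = (x - 1)*(x^2 - 4*x + 3) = (x - 1)^2*(x - 3)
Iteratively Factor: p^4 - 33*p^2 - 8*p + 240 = (p + 4)*(p^3 - 4*p^2 - 17*p + 60) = (p - 3)*(p + 4)*(p^2 - p - 20) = (p - 5)*(p - 3)*(p + 4)*(p + 4)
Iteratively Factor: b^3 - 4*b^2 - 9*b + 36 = (b + 3)*(b^2 - 7*b + 12) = (b - 3)*(b + 3)*(b - 4)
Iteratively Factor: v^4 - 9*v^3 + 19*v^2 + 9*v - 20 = (v + 1)*(v^3 - 10*v^2 + 29*v - 20) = (v - 1)*(v + 1)*(v^2 - 9*v + 20) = (v - 4)*(v - 1)*(v + 1)*(v - 5)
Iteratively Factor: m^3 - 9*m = (m + 3)*(m^2 - 3*m) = m*(m + 3)*(m - 3)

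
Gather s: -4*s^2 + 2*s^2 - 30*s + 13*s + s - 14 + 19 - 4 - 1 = -2*s^2 - 16*s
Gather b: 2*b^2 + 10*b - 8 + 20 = 2*b^2 + 10*b + 12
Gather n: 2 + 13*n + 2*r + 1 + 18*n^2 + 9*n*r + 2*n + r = 18*n^2 + n*(9*r + 15) + 3*r + 3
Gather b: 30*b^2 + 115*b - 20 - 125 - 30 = 30*b^2 + 115*b - 175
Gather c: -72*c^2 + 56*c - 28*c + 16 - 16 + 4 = -72*c^2 + 28*c + 4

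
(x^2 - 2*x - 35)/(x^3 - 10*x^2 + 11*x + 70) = (x + 5)/(x^2 - 3*x - 10)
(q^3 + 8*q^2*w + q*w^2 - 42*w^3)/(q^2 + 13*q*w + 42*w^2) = (q^2 + q*w - 6*w^2)/(q + 6*w)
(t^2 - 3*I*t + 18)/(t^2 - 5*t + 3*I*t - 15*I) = (t - 6*I)/(t - 5)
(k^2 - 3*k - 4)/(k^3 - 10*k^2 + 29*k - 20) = (k + 1)/(k^2 - 6*k + 5)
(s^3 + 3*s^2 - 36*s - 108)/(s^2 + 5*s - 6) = (s^2 - 3*s - 18)/(s - 1)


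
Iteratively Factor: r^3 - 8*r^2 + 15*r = (r - 5)*(r^2 - 3*r) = r*(r - 5)*(r - 3)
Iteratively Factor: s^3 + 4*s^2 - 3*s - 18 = (s + 3)*(s^2 + s - 6) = (s - 2)*(s + 3)*(s + 3)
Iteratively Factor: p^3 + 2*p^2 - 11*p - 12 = (p + 4)*(p^2 - 2*p - 3) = (p + 1)*(p + 4)*(p - 3)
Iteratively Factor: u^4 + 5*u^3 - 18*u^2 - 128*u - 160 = (u + 4)*(u^3 + u^2 - 22*u - 40) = (u - 5)*(u + 4)*(u^2 + 6*u + 8) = (u - 5)*(u + 2)*(u + 4)*(u + 4)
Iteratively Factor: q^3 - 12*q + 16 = (q - 2)*(q^2 + 2*q - 8) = (q - 2)^2*(q + 4)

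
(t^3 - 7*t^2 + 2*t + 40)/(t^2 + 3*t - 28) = (t^2 - 3*t - 10)/(t + 7)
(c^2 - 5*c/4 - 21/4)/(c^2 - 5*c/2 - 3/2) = (4*c + 7)/(2*(2*c + 1))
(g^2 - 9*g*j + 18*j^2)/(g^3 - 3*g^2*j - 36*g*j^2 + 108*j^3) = 1/(g + 6*j)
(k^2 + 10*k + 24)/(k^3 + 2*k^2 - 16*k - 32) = (k + 6)/(k^2 - 2*k - 8)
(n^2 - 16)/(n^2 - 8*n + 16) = (n + 4)/(n - 4)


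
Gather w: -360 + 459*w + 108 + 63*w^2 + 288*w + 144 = 63*w^2 + 747*w - 108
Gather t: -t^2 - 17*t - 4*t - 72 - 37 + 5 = -t^2 - 21*t - 104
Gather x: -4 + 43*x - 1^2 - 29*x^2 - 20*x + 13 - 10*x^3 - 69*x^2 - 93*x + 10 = -10*x^3 - 98*x^2 - 70*x + 18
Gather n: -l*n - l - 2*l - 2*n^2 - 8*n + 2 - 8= -3*l - 2*n^2 + n*(-l - 8) - 6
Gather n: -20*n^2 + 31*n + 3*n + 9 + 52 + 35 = -20*n^2 + 34*n + 96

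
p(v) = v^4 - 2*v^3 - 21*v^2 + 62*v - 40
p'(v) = 4*v^3 - 6*v^2 - 42*v + 62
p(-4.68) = -105.39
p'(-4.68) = -282.87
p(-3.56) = -276.01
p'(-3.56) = -44.99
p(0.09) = -34.59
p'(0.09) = 58.17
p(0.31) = -22.85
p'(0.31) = 48.52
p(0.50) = -14.44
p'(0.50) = 40.00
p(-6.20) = 722.65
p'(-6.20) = -861.55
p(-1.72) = -189.84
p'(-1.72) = 96.14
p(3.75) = -10.53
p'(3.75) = 31.06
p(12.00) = 14960.00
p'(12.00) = 5606.00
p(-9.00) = 5720.00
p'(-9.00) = -2962.00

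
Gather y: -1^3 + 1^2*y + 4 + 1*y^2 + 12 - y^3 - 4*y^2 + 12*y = -y^3 - 3*y^2 + 13*y + 15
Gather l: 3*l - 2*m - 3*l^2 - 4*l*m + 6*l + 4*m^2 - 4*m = -3*l^2 + l*(9 - 4*m) + 4*m^2 - 6*m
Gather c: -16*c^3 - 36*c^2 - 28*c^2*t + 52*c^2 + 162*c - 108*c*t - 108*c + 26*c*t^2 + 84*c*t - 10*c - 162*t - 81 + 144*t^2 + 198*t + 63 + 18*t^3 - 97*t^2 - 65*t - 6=-16*c^3 + c^2*(16 - 28*t) + c*(26*t^2 - 24*t + 44) + 18*t^3 + 47*t^2 - 29*t - 24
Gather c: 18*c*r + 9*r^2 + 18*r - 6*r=18*c*r + 9*r^2 + 12*r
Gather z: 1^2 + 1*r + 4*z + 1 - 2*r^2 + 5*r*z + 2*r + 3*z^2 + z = -2*r^2 + 3*r + 3*z^2 + z*(5*r + 5) + 2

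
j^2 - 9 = (j - 3)*(j + 3)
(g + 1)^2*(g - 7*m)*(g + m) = g^4 - 6*g^3*m + 2*g^3 - 7*g^2*m^2 - 12*g^2*m + g^2 - 14*g*m^2 - 6*g*m - 7*m^2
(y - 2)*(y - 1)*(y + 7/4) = y^3 - 5*y^2/4 - 13*y/4 + 7/2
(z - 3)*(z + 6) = z^2 + 3*z - 18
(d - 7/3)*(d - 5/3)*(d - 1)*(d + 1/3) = d^4 - 14*d^3/3 + 56*d^2/9 - 34*d/27 - 35/27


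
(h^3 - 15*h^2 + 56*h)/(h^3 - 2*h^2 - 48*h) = (h - 7)/(h + 6)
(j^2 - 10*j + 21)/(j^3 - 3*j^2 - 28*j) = (j - 3)/(j*(j + 4))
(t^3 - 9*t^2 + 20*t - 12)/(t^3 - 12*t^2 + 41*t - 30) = (t - 2)/(t - 5)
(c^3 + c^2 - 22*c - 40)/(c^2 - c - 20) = c + 2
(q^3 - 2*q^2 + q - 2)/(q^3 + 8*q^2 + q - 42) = (q^2 + 1)/(q^2 + 10*q + 21)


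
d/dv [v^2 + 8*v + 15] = 2*v + 8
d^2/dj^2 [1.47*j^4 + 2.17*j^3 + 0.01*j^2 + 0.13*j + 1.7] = 17.64*j^2 + 13.02*j + 0.02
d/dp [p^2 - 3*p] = 2*p - 3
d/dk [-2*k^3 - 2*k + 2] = -6*k^2 - 2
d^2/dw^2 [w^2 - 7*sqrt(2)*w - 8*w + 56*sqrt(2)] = 2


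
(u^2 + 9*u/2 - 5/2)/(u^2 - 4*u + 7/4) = 2*(u + 5)/(2*u - 7)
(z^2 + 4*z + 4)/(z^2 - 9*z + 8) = (z^2 + 4*z + 4)/(z^2 - 9*z + 8)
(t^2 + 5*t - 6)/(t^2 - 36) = (t - 1)/(t - 6)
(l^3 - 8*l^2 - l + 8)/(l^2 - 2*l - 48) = (l^2 - 1)/(l + 6)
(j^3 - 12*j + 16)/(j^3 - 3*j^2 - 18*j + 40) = (j - 2)/(j - 5)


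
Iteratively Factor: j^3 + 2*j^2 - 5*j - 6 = (j + 3)*(j^2 - j - 2) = (j + 1)*(j + 3)*(j - 2)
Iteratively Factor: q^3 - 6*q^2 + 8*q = (q - 2)*(q^2 - 4*q) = q*(q - 2)*(q - 4)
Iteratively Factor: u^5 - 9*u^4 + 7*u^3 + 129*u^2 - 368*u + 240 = (u - 4)*(u^4 - 5*u^3 - 13*u^2 + 77*u - 60) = (u - 5)*(u - 4)*(u^3 - 13*u + 12) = (u - 5)*(u - 4)*(u - 1)*(u^2 + u - 12) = (u - 5)*(u - 4)*(u - 1)*(u + 4)*(u - 3)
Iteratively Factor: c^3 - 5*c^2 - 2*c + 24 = (c - 3)*(c^2 - 2*c - 8) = (c - 4)*(c - 3)*(c + 2)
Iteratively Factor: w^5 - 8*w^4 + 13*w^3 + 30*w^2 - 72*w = (w + 2)*(w^4 - 10*w^3 + 33*w^2 - 36*w) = (w - 4)*(w + 2)*(w^3 - 6*w^2 + 9*w) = (w - 4)*(w - 3)*(w + 2)*(w^2 - 3*w) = w*(w - 4)*(w - 3)*(w + 2)*(w - 3)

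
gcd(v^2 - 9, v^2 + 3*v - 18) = v - 3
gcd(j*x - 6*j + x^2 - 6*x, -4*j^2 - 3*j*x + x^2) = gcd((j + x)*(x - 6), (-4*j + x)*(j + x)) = j + x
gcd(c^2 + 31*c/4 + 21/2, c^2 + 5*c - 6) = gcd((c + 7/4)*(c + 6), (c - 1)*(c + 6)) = c + 6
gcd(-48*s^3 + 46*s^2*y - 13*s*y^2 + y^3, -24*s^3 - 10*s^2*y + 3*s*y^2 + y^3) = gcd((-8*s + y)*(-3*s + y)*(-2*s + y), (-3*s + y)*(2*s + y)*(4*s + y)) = -3*s + y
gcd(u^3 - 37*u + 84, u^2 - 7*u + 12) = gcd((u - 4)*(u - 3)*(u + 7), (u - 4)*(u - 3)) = u^2 - 7*u + 12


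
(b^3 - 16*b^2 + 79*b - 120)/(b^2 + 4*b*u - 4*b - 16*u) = (b^3 - 16*b^2 + 79*b - 120)/(b^2 + 4*b*u - 4*b - 16*u)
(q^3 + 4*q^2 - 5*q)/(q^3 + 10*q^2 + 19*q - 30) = q/(q + 6)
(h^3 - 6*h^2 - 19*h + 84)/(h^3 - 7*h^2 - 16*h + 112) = (h - 3)/(h - 4)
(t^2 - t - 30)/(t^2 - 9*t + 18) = (t + 5)/(t - 3)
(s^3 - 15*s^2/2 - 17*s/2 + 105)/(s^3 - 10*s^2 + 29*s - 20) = (s^2 - 5*s/2 - 21)/(s^2 - 5*s + 4)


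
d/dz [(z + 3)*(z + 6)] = 2*z + 9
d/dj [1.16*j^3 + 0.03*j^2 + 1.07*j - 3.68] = 3.48*j^2 + 0.06*j + 1.07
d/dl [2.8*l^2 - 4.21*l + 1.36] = 5.6*l - 4.21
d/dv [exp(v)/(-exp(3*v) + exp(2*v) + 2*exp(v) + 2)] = (2*exp(3*v) - exp(2*v) + 2)*exp(v)/(exp(6*v) - 2*exp(5*v) - 3*exp(4*v) + 8*exp(2*v) + 8*exp(v) + 4)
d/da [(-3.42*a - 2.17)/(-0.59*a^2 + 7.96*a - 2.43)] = (-2.0178*a^2 - 2.5606*a + 25.5838)/(0.3481*a^4 - 9.3928*a^3 + 66.229*a^2 - 38.6856*a + 5.9049)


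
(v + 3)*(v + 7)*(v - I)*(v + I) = v^4 + 10*v^3 + 22*v^2 + 10*v + 21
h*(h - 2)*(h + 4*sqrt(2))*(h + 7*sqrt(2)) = h^4 - 2*h^3 + 11*sqrt(2)*h^3 - 22*sqrt(2)*h^2 + 56*h^2 - 112*h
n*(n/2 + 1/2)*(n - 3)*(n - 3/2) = n^4/2 - 7*n^3/4 + 9*n/4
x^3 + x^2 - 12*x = x*(x - 3)*(x + 4)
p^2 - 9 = (p - 3)*(p + 3)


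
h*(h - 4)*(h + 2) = h^3 - 2*h^2 - 8*h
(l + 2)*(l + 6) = l^2 + 8*l + 12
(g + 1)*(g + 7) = g^2 + 8*g + 7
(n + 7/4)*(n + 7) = n^2 + 35*n/4 + 49/4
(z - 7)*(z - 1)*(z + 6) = z^3 - 2*z^2 - 41*z + 42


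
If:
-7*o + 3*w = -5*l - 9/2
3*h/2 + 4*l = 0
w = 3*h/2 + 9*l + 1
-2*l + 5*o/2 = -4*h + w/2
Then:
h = -244/337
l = 183/674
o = 1245/674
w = 1589/674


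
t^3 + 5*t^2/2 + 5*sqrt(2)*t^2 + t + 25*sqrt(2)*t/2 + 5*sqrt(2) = (t + 1/2)*(t + 2)*(t + 5*sqrt(2))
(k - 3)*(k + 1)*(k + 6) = k^3 + 4*k^2 - 15*k - 18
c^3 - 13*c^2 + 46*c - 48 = (c - 8)*(c - 3)*(c - 2)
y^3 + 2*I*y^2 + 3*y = y*(y - I)*(y + 3*I)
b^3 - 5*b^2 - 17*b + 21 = (b - 7)*(b - 1)*(b + 3)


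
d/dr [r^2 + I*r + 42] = 2*r + I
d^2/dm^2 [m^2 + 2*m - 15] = 2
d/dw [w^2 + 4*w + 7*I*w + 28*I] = 2*w + 4 + 7*I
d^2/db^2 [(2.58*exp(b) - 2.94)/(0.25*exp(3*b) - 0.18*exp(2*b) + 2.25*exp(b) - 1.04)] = (0.645*exp(6*b) - 2.00205*exp(5*b) - 4.266108*exp(4*b) + 6.076776*exp(3*b) - 6.20535599999999*exp(2*b) - 6.645078*exp(b) - 4.089072)*exp(b)/(0.015625*exp(9*b) - 0.03375*exp(8*b) + 0.446175*exp(7*b) - 0.808332*exp(6*b) + 4.296375*exp(5*b) - 6.344838*exp(4*b) + 14.729025*exp(3*b) - 16.379064*exp(2*b) + 7.3008*exp(b) - 1.124864)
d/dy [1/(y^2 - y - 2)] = (1 - 2*y)/(-y^2 + y + 2)^2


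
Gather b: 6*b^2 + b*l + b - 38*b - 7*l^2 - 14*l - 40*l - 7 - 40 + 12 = 6*b^2 + b*(l - 37) - 7*l^2 - 54*l - 35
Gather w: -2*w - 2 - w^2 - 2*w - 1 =-w^2 - 4*w - 3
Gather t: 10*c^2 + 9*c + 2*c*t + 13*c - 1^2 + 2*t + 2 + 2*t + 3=10*c^2 + 22*c + t*(2*c + 4) + 4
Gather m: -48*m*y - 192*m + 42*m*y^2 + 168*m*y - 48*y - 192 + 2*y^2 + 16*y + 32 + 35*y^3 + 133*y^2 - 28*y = m*(42*y^2 + 120*y - 192) + 35*y^3 + 135*y^2 - 60*y - 160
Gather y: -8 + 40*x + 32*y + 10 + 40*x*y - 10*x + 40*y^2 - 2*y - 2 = 30*x + 40*y^2 + y*(40*x + 30)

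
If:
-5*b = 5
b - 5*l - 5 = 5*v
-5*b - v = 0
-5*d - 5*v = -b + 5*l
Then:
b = -1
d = 1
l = -31/5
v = 5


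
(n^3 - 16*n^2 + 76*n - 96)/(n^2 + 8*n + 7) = (n^3 - 16*n^2 + 76*n - 96)/(n^2 + 8*n + 7)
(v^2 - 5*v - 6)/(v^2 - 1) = (v - 6)/(v - 1)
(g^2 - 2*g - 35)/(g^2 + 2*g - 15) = (g - 7)/(g - 3)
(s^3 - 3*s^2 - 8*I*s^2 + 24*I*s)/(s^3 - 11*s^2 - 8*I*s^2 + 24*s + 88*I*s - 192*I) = s/(s - 8)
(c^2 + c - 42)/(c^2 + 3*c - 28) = (c - 6)/(c - 4)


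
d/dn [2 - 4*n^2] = -8*n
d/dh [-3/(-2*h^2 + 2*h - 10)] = 3*(1 - 2*h)/(2*(h^2 - h + 5)^2)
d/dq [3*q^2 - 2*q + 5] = 6*q - 2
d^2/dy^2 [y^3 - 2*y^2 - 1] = 6*y - 4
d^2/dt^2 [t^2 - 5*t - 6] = 2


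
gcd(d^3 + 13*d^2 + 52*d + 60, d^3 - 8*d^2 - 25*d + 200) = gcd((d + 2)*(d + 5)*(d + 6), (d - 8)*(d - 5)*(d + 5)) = d + 5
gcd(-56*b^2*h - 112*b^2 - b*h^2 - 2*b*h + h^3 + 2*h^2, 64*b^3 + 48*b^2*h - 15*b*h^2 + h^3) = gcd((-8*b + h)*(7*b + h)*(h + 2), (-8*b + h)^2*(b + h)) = 8*b - h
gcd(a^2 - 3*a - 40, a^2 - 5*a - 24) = a - 8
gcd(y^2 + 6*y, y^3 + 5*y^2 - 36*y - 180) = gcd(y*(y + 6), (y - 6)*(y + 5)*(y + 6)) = y + 6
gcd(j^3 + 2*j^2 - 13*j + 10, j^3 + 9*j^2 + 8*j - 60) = j^2 + 3*j - 10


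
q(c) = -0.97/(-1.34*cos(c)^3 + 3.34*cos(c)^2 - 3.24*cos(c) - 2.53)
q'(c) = -0.97*(-4.02*sin(c)*cos(c)^2 + 6.68*sin(c)*cos(c) - 3.24*sin(c))/(-1.34*cos(c)^3 + 3.34*cos(c)^2 - 3.24*cos(c) - 2.53)^2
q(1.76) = 0.54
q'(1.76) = 1.37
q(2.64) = -0.26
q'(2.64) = 0.40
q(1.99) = 1.71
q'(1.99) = 18.23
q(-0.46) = 0.26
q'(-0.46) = -0.02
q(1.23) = 0.29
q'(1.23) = 0.12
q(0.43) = 0.26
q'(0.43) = 0.01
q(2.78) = -0.21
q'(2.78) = 0.22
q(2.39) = -0.45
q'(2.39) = 1.48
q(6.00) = 0.26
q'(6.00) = -0.01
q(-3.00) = -0.18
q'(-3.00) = -0.07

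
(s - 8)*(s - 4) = s^2 - 12*s + 32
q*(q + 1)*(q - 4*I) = q^3 + q^2 - 4*I*q^2 - 4*I*q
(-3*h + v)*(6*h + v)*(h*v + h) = -18*h^3*v - 18*h^3 + 3*h^2*v^2 + 3*h^2*v + h*v^3 + h*v^2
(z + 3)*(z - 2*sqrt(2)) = z^2 - 2*sqrt(2)*z + 3*z - 6*sqrt(2)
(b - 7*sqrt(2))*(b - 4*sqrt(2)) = b^2 - 11*sqrt(2)*b + 56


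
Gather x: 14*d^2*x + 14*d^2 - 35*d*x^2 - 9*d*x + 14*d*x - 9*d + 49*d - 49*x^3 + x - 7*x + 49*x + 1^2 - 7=14*d^2 - 35*d*x^2 + 40*d - 49*x^3 + x*(14*d^2 + 5*d + 43) - 6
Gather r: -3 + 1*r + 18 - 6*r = 15 - 5*r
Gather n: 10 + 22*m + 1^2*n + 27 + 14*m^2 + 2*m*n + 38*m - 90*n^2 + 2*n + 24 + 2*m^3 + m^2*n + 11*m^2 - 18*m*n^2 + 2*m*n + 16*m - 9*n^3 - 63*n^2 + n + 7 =2*m^3 + 25*m^2 + 76*m - 9*n^3 + n^2*(-18*m - 153) + n*(m^2 + 4*m + 4) + 68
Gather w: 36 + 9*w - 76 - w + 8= 8*w - 32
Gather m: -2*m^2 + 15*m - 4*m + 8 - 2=-2*m^2 + 11*m + 6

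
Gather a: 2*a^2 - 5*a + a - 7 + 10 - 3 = 2*a^2 - 4*a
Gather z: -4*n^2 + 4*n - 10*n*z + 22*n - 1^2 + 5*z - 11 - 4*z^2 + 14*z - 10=-4*n^2 + 26*n - 4*z^2 + z*(19 - 10*n) - 22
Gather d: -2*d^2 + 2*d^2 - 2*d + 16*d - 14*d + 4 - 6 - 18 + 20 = 0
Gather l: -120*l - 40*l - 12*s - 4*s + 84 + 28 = -160*l - 16*s + 112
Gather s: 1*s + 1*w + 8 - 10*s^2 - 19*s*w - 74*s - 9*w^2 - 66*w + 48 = -10*s^2 + s*(-19*w - 73) - 9*w^2 - 65*w + 56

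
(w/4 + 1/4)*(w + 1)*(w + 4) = w^3/4 + 3*w^2/2 + 9*w/4 + 1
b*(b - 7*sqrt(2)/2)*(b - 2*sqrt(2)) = b^3 - 11*sqrt(2)*b^2/2 + 14*b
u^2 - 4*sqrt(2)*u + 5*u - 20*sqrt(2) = (u + 5)*(u - 4*sqrt(2))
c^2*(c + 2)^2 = c^4 + 4*c^3 + 4*c^2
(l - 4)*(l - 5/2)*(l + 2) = l^3 - 9*l^2/2 - 3*l + 20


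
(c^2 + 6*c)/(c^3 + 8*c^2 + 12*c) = 1/(c + 2)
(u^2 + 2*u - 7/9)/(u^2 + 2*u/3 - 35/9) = (3*u - 1)/(3*u - 5)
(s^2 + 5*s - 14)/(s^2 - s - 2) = (s + 7)/(s + 1)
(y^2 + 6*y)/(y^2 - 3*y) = (y + 6)/(y - 3)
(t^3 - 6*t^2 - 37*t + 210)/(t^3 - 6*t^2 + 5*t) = (t^2 - t - 42)/(t*(t - 1))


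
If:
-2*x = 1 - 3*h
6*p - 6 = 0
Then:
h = 2*x/3 + 1/3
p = 1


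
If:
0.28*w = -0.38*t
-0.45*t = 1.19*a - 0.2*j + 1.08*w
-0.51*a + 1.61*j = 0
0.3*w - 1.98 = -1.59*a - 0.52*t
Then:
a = 1.15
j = 0.37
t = 1.28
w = -1.74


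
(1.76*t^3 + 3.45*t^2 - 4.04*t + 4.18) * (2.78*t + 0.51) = 4.8928*t^4 + 10.4886*t^3 - 9.4717*t^2 + 9.56*t + 2.1318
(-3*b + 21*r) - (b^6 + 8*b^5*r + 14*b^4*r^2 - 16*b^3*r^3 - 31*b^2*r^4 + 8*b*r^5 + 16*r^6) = -b^6 - 8*b^5*r - 14*b^4*r^2 + 16*b^3*r^3 + 31*b^2*r^4 - 8*b*r^5 - 3*b - 16*r^6 + 21*r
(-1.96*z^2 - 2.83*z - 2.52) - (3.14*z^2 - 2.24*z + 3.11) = -5.1*z^2 - 0.59*z - 5.63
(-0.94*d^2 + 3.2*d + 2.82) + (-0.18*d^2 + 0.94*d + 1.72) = -1.12*d^2 + 4.14*d + 4.54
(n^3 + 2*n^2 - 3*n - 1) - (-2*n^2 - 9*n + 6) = n^3 + 4*n^2 + 6*n - 7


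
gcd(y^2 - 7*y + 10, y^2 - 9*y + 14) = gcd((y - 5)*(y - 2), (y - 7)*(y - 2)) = y - 2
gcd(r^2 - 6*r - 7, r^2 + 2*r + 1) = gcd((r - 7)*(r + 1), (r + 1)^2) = r + 1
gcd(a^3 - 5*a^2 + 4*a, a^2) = a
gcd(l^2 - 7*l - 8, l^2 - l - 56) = l - 8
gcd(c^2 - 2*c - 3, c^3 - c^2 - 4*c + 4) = 1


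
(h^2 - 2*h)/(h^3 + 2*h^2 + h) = (h - 2)/(h^2 + 2*h + 1)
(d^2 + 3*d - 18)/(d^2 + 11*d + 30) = (d - 3)/(d + 5)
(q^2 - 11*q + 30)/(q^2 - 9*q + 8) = (q^2 - 11*q + 30)/(q^2 - 9*q + 8)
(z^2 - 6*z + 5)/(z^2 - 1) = (z - 5)/(z + 1)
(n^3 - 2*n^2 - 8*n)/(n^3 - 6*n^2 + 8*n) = (n + 2)/(n - 2)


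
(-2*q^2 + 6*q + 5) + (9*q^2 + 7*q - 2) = 7*q^2 + 13*q + 3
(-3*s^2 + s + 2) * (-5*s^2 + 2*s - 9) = 15*s^4 - 11*s^3 + 19*s^2 - 5*s - 18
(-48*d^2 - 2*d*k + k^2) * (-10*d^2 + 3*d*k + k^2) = 480*d^4 - 124*d^3*k - 64*d^2*k^2 + d*k^3 + k^4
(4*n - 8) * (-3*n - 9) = -12*n^2 - 12*n + 72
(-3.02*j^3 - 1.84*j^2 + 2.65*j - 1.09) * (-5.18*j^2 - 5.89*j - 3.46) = 15.6436*j^5 + 27.319*j^4 + 7.5598*j^3 - 3.5959*j^2 - 2.7489*j + 3.7714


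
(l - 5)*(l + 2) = l^2 - 3*l - 10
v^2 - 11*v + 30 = (v - 6)*(v - 5)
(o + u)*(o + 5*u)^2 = o^3 + 11*o^2*u + 35*o*u^2 + 25*u^3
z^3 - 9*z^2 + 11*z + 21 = (z - 7)*(z - 3)*(z + 1)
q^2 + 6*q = q*(q + 6)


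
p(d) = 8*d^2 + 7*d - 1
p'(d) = 16*d + 7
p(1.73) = 35.05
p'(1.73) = 34.68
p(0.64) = 6.76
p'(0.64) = 17.24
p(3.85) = 144.53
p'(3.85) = 68.60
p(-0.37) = -2.49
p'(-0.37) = 1.08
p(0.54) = 5.11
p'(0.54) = 15.64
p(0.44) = 3.63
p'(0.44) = 14.04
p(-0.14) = -1.82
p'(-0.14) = 4.76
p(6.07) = 336.25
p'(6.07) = 104.12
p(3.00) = 92.00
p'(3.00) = 55.00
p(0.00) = -1.00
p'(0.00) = 7.00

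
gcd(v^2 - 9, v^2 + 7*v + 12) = v + 3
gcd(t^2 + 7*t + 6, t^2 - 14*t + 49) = 1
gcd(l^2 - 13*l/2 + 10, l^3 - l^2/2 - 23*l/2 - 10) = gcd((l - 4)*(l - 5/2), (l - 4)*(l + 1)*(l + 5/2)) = l - 4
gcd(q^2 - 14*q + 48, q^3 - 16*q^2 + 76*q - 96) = q^2 - 14*q + 48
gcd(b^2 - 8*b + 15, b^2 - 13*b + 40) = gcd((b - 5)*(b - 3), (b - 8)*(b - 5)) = b - 5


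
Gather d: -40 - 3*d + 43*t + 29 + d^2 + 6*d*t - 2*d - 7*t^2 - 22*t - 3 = d^2 + d*(6*t - 5) - 7*t^2 + 21*t - 14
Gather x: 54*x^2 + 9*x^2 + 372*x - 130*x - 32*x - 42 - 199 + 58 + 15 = 63*x^2 + 210*x - 168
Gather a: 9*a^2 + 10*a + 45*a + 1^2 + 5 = 9*a^2 + 55*a + 6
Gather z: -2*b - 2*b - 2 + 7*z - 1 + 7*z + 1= -4*b + 14*z - 2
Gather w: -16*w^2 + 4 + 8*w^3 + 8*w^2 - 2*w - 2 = 8*w^3 - 8*w^2 - 2*w + 2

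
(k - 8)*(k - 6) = k^2 - 14*k + 48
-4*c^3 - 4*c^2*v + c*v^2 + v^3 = (-2*c + v)*(c + v)*(2*c + v)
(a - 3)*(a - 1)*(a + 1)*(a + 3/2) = a^4 - 3*a^3/2 - 11*a^2/2 + 3*a/2 + 9/2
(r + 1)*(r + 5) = r^2 + 6*r + 5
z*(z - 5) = z^2 - 5*z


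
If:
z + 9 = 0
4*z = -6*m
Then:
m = 6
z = -9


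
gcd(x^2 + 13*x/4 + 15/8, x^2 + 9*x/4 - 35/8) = 1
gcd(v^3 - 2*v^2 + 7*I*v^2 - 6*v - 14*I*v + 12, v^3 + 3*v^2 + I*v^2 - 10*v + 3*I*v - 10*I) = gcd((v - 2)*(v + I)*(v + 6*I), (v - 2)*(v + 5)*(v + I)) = v^2 + v*(-2 + I) - 2*I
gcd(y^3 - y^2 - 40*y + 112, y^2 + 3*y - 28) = y^2 + 3*y - 28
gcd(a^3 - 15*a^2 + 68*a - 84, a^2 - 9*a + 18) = a - 6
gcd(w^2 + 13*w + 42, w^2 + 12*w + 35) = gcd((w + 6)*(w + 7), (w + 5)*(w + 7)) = w + 7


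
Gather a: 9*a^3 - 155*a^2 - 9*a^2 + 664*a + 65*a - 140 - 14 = 9*a^3 - 164*a^2 + 729*a - 154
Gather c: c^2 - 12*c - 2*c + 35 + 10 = c^2 - 14*c + 45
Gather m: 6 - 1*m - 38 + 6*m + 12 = 5*m - 20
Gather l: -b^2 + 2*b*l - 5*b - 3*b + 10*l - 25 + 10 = -b^2 - 8*b + l*(2*b + 10) - 15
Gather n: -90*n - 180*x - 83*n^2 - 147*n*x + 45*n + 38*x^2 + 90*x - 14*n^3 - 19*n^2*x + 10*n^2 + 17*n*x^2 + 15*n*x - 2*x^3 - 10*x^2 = -14*n^3 + n^2*(-19*x - 73) + n*(17*x^2 - 132*x - 45) - 2*x^3 + 28*x^2 - 90*x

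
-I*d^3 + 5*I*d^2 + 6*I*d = d*(d - 6)*(-I*d - I)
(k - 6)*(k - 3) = k^2 - 9*k + 18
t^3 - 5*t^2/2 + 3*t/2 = t*(t - 3/2)*(t - 1)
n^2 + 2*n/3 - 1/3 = (n - 1/3)*(n + 1)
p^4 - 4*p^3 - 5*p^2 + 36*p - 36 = (p - 3)*(p - 2)^2*(p + 3)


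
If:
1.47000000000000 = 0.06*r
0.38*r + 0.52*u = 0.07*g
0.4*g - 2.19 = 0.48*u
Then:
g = -19.09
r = 24.50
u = -20.47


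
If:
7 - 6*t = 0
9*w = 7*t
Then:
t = 7/6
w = 49/54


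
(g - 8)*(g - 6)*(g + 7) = g^3 - 7*g^2 - 50*g + 336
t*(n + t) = n*t + t^2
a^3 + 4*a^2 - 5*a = a*(a - 1)*(a + 5)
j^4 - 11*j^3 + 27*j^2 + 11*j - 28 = (j - 7)*(j - 4)*(j - 1)*(j + 1)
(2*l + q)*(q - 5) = 2*l*q - 10*l + q^2 - 5*q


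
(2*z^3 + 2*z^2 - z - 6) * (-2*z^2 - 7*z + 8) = -4*z^5 - 18*z^4 + 4*z^3 + 35*z^2 + 34*z - 48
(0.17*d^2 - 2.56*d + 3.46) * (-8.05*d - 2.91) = -1.3685*d^3 + 20.1133*d^2 - 20.4034*d - 10.0686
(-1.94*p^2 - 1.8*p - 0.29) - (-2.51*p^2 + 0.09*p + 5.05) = 0.57*p^2 - 1.89*p - 5.34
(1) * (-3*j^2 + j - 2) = -3*j^2 + j - 2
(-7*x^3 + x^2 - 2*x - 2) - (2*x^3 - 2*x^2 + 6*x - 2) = -9*x^3 + 3*x^2 - 8*x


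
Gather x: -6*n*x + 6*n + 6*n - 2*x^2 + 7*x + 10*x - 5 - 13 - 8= 12*n - 2*x^2 + x*(17 - 6*n) - 26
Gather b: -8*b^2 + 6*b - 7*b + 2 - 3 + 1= -8*b^2 - b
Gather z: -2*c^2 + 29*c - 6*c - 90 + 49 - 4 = -2*c^2 + 23*c - 45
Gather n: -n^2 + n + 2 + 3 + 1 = -n^2 + n + 6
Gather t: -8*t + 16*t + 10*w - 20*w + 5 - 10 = 8*t - 10*w - 5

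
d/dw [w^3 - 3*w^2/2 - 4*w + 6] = 3*w^2 - 3*w - 4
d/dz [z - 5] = 1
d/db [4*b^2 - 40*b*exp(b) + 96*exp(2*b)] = -40*b*exp(b) + 8*b + 192*exp(2*b) - 40*exp(b)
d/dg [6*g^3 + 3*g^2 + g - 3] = 18*g^2 + 6*g + 1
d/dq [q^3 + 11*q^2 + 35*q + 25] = 3*q^2 + 22*q + 35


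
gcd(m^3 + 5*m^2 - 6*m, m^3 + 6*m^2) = m^2 + 6*m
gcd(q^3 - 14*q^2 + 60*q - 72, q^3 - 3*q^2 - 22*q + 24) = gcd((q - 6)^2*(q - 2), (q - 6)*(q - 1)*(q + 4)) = q - 6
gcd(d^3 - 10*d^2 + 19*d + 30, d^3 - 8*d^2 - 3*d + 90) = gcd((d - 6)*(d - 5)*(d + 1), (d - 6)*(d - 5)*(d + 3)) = d^2 - 11*d + 30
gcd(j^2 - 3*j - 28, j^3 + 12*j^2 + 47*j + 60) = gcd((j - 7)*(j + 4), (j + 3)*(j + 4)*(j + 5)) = j + 4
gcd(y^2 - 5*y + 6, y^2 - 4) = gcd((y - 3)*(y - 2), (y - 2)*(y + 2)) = y - 2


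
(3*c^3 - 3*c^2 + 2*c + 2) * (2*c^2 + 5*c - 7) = 6*c^5 + 9*c^4 - 32*c^3 + 35*c^2 - 4*c - 14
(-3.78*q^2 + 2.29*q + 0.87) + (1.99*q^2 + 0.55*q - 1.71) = -1.79*q^2 + 2.84*q - 0.84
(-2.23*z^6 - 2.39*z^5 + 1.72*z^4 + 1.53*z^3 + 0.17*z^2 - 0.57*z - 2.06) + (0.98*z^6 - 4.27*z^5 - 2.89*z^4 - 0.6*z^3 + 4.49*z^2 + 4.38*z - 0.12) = -1.25*z^6 - 6.66*z^5 - 1.17*z^4 + 0.93*z^3 + 4.66*z^2 + 3.81*z - 2.18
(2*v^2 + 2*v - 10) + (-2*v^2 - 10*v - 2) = -8*v - 12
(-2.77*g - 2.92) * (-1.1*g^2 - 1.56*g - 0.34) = 3.047*g^3 + 7.5332*g^2 + 5.497*g + 0.9928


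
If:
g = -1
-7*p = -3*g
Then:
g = -1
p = -3/7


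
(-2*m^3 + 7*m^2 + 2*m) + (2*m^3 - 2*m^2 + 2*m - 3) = 5*m^2 + 4*m - 3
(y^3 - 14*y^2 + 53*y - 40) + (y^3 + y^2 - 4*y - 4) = 2*y^3 - 13*y^2 + 49*y - 44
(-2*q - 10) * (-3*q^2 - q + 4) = 6*q^3 + 32*q^2 + 2*q - 40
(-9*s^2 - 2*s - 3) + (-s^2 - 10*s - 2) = -10*s^2 - 12*s - 5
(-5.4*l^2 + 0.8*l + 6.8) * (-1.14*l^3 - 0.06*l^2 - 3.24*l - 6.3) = 6.156*l^5 - 0.588*l^4 + 9.696*l^3 + 31.02*l^2 - 27.072*l - 42.84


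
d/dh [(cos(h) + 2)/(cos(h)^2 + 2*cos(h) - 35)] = (cos(h)^2 + 4*cos(h) + 39)*sin(h)/(cos(h)^2 + 2*cos(h) - 35)^2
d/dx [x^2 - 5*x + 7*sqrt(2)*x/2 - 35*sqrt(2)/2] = 2*x - 5 + 7*sqrt(2)/2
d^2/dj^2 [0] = 0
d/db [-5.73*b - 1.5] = -5.73000000000000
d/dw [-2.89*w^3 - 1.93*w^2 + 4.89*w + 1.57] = -8.67*w^2 - 3.86*w + 4.89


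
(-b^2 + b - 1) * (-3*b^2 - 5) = 3*b^4 - 3*b^3 + 8*b^2 - 5*b + 5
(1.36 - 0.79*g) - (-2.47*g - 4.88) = 1.68*g + 6.24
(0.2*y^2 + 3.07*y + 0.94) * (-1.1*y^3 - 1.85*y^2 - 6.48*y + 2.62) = -0.22*y^5 - 3.747*y^4 - 8.0095*y^3 - 21.1086*y^2 + 1.9522*y + 2.4628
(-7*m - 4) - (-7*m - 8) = 4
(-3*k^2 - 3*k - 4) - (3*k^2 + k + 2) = -6*k^2 - 4*k - 6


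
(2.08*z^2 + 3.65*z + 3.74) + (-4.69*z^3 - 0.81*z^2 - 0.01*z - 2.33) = -4.69*z^3 + 1.27*z^2 + 3.64*z + 1.41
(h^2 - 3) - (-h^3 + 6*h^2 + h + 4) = h^3 - 5*h^2 - h - 7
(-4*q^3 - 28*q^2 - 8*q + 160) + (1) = -4*q^3 - 28*q^2 - 8*q + 161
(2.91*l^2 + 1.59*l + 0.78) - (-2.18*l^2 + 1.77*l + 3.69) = 5.09*l^2 - 0.18*l - 2.91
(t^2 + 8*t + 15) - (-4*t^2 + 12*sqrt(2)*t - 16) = 5*t^2 - 12*sqrt(2)*t + 8*t + 31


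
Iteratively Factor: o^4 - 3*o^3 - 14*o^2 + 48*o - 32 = (o - 4)*(o^3 + o^2 - 10*o + 8) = (o - 4)*(o - 1)*(o^2 + 2*o - 8) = (o - 4)*(o - 1)*(o + 4)*(o - 2)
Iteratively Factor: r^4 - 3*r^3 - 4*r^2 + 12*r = (r)*(r^3 - 3*r^2 - 4*r + 12) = r*(r - 2)*(r^2 - r - 6) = r*(r - 2)*(r + 2)*(r - 3)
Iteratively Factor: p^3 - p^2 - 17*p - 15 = (p - 5)*(p^2 + 4*p + 3) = (p - 5)*(p + 1)*(p + 3)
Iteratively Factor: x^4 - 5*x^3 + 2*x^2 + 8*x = (x + 1)*(x^3 - 6*x^2 + 8*x) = (x - 2)*(x + 1)*(x^2 - 4*x) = (x - 4)*(x - 2)*(x + 1)*(x)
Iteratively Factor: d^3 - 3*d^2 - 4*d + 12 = (d - 3)*(d^2 - 4) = (d - 3)*(d + 2)*(d - 2)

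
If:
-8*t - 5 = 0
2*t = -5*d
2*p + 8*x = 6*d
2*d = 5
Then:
No Solution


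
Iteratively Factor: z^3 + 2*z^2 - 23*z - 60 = (z - 5)*(z^2 + 7*z + 12) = (z - 5)*(z + 3)*(z + 4)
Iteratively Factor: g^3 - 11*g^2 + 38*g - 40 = (g - 4)*(g^2 - 7*g + 10) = (g - 4)*(g - 2)*(g - 5)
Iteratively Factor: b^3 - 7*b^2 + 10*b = (b - 2)*(b^2 - 5*b) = b*(b - 2)*(b - 5)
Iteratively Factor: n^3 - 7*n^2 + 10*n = (n)*(n^2 - 7*n + 10) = n*(n - 5)*(n - 2)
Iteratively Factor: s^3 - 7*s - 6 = (s + 1)*(s^2 - s - 6) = (s + 1)*(s + 2)*(s - 3)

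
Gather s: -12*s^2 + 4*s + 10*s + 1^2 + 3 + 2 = -12*s^2 + 14*s + 6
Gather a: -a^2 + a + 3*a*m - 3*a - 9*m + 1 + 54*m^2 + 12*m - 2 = -a^2 + a*(3*m - 2) + 54*m^2 + 3*m - 1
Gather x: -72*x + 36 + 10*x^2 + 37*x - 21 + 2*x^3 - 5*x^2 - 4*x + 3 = 2*x^3 + 5*x^2 - 39*x + 18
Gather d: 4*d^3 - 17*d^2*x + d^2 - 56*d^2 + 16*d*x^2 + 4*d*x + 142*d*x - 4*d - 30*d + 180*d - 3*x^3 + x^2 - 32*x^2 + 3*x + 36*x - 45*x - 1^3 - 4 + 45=4*d^3 + d^2*(-17*x - 55) + d*(16*x^2 + 146*x + 146) - 3*x^3 - 31*x^2 - 6*x + 40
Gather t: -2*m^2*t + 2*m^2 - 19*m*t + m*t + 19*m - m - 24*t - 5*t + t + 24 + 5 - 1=2*m^2 + 18*m + t*(-2*m^2 - 18*m - 28) + 28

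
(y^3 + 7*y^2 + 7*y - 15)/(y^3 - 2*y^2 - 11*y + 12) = (y + 5)/(y - 4)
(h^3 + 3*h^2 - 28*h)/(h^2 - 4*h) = h + 7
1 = 1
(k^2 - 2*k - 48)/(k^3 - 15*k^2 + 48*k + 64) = (k + 6)/(k^2 - 7*k - 8)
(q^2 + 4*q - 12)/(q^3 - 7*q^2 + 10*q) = (q + 6)/(q*(q - 5))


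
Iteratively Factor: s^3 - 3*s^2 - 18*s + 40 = (s - 2)*(s^2 - s - 20) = (s - 2)*(s + 4)*(s - 5)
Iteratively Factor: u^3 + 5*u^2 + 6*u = (u)*(u^2 + 5*u + 6) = u*(u + 3)*(u + 2)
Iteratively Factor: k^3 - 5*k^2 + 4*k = (k)*(k^2 - 5*k + 4) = k*(k - 1)*(k - 4)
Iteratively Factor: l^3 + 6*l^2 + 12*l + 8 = (l + 2)*(l^2 + 4*l + 4) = (l + 2)^2*(l + 2)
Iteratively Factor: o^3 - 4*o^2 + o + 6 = (o - 3)*(o^2 - o - 2) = (o - 3)*(o - 2)*(o + 1)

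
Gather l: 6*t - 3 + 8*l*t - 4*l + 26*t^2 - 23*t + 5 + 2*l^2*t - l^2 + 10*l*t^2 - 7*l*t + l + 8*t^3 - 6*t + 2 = l^2*(2*t - 1) + l*(10*t^2 + t - 3) + 8*t^3 + 26*t^2 - 23*t + 4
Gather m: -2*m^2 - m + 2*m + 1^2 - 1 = -2*m^2 + m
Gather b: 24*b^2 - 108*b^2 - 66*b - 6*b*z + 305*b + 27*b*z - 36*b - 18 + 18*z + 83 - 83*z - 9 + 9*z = -84*b^2 + b*(21*z + 203) - 56*z + 56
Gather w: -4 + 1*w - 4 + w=2*w - 8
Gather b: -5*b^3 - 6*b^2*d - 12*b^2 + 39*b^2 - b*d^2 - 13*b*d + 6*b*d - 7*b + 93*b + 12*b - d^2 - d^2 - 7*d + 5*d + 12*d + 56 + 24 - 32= -5*b^3 + b^2*(27 - 6*d) + b*(-d^2 - 7*d + 98) - 2*d^2 + 10*d + 48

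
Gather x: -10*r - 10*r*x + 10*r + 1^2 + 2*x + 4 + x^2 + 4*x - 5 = x^2 + x*(6 - 10*r)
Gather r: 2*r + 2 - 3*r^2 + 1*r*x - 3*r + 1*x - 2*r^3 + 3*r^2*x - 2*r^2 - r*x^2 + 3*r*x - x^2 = -2*r^3 + r^2*(3*x - 5) + r*(-x^2 + 4*x - 1) - x^2 + x + 2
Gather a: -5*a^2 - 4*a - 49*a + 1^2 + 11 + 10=-5*a^2 - 53*a + 22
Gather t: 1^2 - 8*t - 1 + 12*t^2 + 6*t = 12*t^2 - 2*t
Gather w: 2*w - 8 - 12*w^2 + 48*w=-12*w^2 + 50*w - 8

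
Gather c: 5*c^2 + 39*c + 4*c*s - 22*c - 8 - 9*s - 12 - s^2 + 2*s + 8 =5*c^2 + c*(4*s + 17) - s^2 - 7*s - 12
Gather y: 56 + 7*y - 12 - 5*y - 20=2*y + 24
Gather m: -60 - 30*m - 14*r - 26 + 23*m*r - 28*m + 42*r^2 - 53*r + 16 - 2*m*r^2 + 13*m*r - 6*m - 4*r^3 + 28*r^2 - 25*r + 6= m*(-2*r^2 + 36*r - 64) - 4*r^3 + 70*r^2 - 92*r - 64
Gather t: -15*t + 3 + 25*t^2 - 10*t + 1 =25*t^2 - 25*t + 4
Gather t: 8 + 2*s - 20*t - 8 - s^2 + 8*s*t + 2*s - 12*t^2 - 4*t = -s^2 + 4*s - 12*t^2 + t*(8*s - 24)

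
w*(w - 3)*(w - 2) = w^3 - 5*w^2 + 6*w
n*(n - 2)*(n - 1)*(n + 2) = n^4 - n^3 - 4*n^2 + 4*n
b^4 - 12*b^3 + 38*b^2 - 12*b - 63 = (b - 7)*(b - 3)^2*(b + 1)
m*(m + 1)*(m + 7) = m^3 + 8*m^2 + 7*m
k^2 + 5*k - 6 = (k - 1)*(k + 6)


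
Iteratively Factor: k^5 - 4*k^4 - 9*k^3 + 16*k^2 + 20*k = (k - 5)*(k^4 + k^3 - 4*k^2 - 4*k) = (k - 5)*(k + 2)*(k^3 - k^2 - 2*k) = (k - 5)*(k - 2)*(k + 2)*(k^2 + k) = (k - 5)*(k - 2)*(k + 1)*(k + 2)*(k)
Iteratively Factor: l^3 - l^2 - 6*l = (l)*(l^2 - l - 6) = l*(l - 3)*(l + 2)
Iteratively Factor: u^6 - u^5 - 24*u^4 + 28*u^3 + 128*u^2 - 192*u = (u)*(u^5 - u^4 - 24*u^3 + 28*u^2 + 128*u - 192) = u*(u - 4)*(u^4 + 3*u^3 - 12*u^2 - 20*u + 48) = u*(u - 4)*(u + 4)*(u^3 - u^2 - 8*u + 12) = u*(u - 4)*(u - 2)*(u + 4)*(u^2 + u - 6) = u*(u - 4)*(u - 2)^2*(u + 4)*(u + 3)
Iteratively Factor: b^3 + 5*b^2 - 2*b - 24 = (b - 2)*(b^2 + 7*b + 12) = (b - 2)*(b + 4)*(b + 3)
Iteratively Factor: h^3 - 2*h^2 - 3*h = (h)*(h^2 - 2*h - 3) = h*(h - 3)*(h + 1)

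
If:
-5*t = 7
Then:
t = -7/5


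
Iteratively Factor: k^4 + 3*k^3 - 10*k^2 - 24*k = (k + 4)*(k^3 - k^2 - 6*k) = (k - 3)*(k + 4)*(k^2 + 2*k) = k*(k - 3)*(k + 4)*(k + 2)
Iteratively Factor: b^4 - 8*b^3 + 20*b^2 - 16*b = (b - 4)*(b^3 - 4*b^2 + 4*b) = b*(b - 4)*(b^2 - 4*b + 4) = b*(b - 4)*(b - 2)*(b - 2)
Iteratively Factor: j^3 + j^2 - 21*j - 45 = (j + 3)*(j^2 - 2*j - 15) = (j - 5)*(j + 3)*(j + 3)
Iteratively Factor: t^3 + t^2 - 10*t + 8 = (t - 1)*(t^2 + 2*t - 8) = (t - 2)*(t - 1)*(t + 4)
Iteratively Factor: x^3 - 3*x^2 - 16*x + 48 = (x - 4)*(x^2 + x - 12) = (x - 4)*(x - 3)*(x + 4)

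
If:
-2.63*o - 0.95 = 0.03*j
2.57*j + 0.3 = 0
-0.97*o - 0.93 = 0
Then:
No Solution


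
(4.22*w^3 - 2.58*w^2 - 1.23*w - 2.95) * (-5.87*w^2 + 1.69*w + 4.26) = -24.7714*w^5 + 22.2764*w^4 + 20.8371*w^3 + 4.247*w^2 - 10.2253*w - 12.567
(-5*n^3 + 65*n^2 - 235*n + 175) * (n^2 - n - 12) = -5*n^5 + 70*n^4 - 240*n^3 - 370*n^2 + 2645*n - 2100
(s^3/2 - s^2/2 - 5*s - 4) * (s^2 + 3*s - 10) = s^5/2 + s^4 - 23*s^3/2 - 14*s^2 + 38*s + 40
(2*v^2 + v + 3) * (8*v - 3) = 16*v^3 + 2*v^2 + 21*v - 9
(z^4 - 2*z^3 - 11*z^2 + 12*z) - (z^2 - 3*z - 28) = z^4 - 2*z^3 - 12*z^2 + 15*z + 28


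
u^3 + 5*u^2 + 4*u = u*(u + 1)*(u + 4)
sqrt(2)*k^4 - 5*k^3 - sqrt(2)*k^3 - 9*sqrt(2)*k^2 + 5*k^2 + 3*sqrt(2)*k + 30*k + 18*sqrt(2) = (k - 3)*(k + 2)*(k - 3*sqrt(2))*(sqrt(2)*k + 1)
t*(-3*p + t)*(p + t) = -3*p^2*t - 2*p*t^2 + t^3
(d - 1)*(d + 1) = d^2 - 1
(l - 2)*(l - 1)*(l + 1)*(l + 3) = l^4 + l^3 - 7*l^2 - l + 6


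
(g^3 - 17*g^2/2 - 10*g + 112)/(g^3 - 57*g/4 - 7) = 2*(g - 8)/(2*g + 1)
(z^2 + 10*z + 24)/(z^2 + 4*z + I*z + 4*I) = (z + 6)/(z + I)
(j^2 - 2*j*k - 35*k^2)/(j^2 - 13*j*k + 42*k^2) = (j + 5*k)/(j - 6*k)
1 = 1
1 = 1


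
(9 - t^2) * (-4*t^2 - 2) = 4*t^4 - 34*t^2 - 18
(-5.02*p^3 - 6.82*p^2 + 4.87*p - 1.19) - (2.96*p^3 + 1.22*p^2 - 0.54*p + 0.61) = -7.98*p^3 - 8.04*p^2 + 5.41*p - 1.8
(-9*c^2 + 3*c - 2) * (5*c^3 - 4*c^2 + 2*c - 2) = -45*c^5 + 51*c^4 - 40*c^3 + 32*c^2 - 10*c + 4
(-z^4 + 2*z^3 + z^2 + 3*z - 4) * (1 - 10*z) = 10*z^5 - 21*z^4 - 8*z^3 - 29*z^2 + 43*z - 4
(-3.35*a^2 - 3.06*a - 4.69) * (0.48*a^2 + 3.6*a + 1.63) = -1.608*a^4 - 13.5288*a^3 - 18.7277*a^2 - 21.8718*a - 7.6447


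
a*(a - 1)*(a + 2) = a^3 + a^2 - 2*a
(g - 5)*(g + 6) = g^2 + g - 30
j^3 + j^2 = j^2*(j + 1)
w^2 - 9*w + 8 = (w - 8)*(w - 1)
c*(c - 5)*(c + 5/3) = c^3 - 10*c^2/3 - 25*c/3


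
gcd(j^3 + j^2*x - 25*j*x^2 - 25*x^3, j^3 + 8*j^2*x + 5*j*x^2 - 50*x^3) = j + 5*x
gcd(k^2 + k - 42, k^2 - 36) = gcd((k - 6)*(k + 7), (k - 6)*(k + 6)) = k - 6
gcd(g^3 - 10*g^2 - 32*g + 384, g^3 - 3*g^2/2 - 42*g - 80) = g - 8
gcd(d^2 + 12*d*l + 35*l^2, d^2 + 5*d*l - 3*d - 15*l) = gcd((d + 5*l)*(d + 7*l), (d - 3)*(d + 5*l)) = d + 5*l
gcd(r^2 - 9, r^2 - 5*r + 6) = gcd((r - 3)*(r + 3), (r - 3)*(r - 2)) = r - 3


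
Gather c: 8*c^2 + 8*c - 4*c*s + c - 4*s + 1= 8*c^2 + c*(9 - 4*s) - 4*s + 1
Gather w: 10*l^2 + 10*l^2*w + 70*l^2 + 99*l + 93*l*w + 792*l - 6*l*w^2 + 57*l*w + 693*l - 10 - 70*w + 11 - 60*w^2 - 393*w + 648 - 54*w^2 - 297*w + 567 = 80*l^2 + 1584*l + w^2*(-6*l - 114) + w*(10*l^2 + 150*l - 760) + 1216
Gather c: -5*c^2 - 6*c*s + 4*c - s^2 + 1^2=-5*c^2 + c*(4 - 6*s) - s^2 + 1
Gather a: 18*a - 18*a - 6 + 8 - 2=0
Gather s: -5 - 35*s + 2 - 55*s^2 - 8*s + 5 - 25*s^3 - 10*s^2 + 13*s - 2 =-25*s^3 - 65*s^2 - 30*s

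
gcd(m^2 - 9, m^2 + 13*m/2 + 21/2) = m + 3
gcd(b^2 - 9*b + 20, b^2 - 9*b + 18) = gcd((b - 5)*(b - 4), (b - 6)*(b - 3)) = 1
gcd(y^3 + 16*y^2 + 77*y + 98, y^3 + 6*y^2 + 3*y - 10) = y + 2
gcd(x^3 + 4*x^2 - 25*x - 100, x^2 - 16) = x + 4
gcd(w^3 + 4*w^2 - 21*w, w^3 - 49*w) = w^2 + 7*w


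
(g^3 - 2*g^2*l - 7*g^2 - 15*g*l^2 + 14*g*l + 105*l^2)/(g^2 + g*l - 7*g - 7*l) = (g^2 - 2*g*l - 15*l^2)/(g + l)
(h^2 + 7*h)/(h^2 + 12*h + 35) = h/(h + 5)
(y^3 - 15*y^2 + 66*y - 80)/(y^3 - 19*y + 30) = (y^2 - 13*y + 40)/(y^2 + 2*y - 15)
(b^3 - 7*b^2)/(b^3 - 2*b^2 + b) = b*(b - 7)/(b^2 - 2*b + 1)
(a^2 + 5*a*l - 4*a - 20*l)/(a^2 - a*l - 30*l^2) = (a - 4)/(a - 6*l)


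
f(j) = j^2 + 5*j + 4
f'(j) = 2*j + 5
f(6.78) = 83.87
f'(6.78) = 18.56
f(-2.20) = -2.16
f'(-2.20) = 0.60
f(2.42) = 21.96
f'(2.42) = 9.84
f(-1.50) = -1.25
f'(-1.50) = 2.00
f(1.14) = 11.00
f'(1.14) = 7.28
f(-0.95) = 0.15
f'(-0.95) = 3.10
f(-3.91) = -0.26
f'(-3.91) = -2.82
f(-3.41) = -1.42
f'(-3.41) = -1.82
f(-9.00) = 40.00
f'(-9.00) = -13.00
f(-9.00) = 40.00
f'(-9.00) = -13.00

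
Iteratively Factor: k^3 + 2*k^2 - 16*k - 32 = (k + 2)*(k^2 - 16) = (k + 2)*(k + 4)*(k - 4)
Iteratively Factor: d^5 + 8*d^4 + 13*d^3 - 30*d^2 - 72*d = (d)*(d^4 + 8*d^3 + 13*d^2 - 30*d - 72) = d*(d + 3)*(d^3 + 5*d^2 - 2*d - 24) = d*(d - 2)*(d + 3)*(d^2 + 7*d + 12) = d*(d - 2)*(d + 3)*(d + 4)*(d + 3)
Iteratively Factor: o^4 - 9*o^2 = (o + 3)*(o^3 - 3*o^2) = o*(o + 3)*(o^2 - 3*o) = o*(o - 3)*(o + 3)*(o)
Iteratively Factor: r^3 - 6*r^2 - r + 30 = (r + 2)*(r^2 - 8*r + 15) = (r - 5)*(r + 2)*(r - 3)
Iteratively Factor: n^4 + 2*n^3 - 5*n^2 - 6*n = (n - 2)*(n^3 + 4*n^2 + 3*n) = (n - 2)*(n + 1)*(n^2 + 3*n) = (n - 2)*(n + 1)*(n + 3)*(n)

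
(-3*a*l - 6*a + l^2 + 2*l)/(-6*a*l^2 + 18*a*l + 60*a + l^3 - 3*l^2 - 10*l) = (3*a - l)/(6*a*l - 30*a - l^2 + 5*l)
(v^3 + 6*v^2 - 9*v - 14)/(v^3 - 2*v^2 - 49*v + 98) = (v + 1)/(v - 7)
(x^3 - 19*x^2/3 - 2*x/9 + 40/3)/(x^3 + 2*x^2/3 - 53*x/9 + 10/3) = (3*x^2 - 14*x - 24)/(3*x^2 + 7*x - 6)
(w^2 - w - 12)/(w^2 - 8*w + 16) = (w + 3)/(w - 4)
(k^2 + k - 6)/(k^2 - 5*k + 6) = (k + 3)/(k - 3)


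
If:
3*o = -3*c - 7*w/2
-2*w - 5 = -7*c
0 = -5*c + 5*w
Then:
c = 1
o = -13/6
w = 1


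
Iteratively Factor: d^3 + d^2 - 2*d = (d - 1)*(d^2 + 2*d) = d*(d - 1)*(d + 2)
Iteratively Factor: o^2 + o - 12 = (o - 3)*(o + 4)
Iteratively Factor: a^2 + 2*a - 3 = (a + 3)*(a - 1)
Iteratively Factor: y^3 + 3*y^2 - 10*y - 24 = (y - 3)*(y^2 + 6*y + 8) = (y - 3)*(y + 2)*(y + 4)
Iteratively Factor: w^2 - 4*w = (w)*(w - 4)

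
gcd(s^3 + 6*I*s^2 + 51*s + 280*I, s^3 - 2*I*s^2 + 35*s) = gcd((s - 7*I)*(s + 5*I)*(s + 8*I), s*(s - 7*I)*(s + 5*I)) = s^2 - 2*I*s + 35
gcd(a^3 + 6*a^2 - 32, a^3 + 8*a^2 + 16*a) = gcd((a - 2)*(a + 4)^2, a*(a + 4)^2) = a^2 + 8*a + 16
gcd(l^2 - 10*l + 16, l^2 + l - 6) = l - 2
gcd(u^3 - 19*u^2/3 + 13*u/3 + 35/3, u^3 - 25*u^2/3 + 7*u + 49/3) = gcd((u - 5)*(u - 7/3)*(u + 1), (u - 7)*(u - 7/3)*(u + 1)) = u^2 - 4*u/3 - 7/3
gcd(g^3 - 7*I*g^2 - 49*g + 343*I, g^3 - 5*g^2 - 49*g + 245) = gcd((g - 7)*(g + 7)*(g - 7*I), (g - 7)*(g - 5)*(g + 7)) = g^2 - 49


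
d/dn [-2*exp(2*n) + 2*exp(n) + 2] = (2 - 4*exp(n))*exp(n)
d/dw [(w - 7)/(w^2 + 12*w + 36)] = (20 - w)/(w^3 + 18*w^2 + 108*w + 216)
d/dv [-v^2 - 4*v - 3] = -2*v - 4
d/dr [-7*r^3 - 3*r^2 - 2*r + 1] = -21*r^2 - 6*r - 2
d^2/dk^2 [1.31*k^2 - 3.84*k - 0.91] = 2.62000000000000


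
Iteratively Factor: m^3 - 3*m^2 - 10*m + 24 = (m - 2)*(m^2 - m - 12) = (m - 4)*(m - 2)*(m + 3)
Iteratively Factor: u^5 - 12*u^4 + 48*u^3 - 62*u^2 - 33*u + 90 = (u - 3)*(u^4 - 9*u^3 + 21*u^2 + u - 30) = (u - 3)^2*(u^3 - 6*u^2 + 3*u + 10) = (u - 5)*(u - 3)^2*(u^2 - u - 2) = (u - 5)*(u - 3)^2*(u + 1)*(u - 2)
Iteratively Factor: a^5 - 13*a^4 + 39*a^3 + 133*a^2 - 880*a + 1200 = (a - 5)*(a^4 - 8*a^3 - a^2 + 128*a - 240) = (a - 5)^2*(a^3 - 3*a^2 - 16*a + 48) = (a - 5)^2*(a - 4)*(a^2 + a - 12) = (a - 5)^2*(a - 4)*(a + 4)*(a - 3)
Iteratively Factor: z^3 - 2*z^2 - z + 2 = (z + 1)*(z^2 - 3*z + 2) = (z - 1)*(z + 1)*(z - 2)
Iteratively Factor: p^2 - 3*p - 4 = (p + 1)*(p - 4)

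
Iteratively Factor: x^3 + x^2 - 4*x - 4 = (x + 2)*(x^2 - x - 2) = (x - 2)*(x + 2)*(x + 1)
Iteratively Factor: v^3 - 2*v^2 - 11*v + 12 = (v - 1)*(v^2 - v - 12) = (v - 4)*(v - 1)*(v + 3)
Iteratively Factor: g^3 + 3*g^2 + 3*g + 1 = (g + 1)*(g^2 + 2*g + 1) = (g + 1)^2*(g + 1)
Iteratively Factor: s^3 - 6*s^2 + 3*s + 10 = (s - 5)*(s^2 - s - 2) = (s - 5)*(s + 1)*(s - 2)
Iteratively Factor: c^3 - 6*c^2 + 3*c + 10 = (c + 1)*(c^2 - 7*c + 10) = (c - 2)*(c + 1)*(c - 5)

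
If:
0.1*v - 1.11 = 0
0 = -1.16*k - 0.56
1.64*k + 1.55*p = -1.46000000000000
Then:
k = -0.48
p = -0.43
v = 11.10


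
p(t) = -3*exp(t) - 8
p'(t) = -3*exp(t)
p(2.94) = -64.75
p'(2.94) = -56.75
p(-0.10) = -10.71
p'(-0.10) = -2.71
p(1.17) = -17.67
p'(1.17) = -9.67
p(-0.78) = -9.38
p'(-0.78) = -1.38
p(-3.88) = -8.06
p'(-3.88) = -0.06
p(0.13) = -11.42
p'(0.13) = -3.42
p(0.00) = -11.00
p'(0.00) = -3.00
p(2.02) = -30.61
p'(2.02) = -22.61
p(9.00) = -24317.25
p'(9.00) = -24309.25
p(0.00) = -11.00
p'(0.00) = -3.00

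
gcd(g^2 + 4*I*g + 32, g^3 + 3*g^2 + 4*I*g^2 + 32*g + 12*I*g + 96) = g^2 + 4*I*g + 32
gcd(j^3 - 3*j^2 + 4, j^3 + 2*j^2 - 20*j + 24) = j^2 - 4*j + 4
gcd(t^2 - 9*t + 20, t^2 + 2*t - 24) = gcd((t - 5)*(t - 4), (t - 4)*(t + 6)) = t - 4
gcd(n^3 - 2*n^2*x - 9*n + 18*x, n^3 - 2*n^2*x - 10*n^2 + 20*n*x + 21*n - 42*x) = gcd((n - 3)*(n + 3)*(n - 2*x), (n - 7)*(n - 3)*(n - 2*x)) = -n^2 + 2*n*x + 3*n - 6*x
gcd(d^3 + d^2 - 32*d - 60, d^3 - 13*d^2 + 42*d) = d - 6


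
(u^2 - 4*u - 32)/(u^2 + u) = (u^2 - 4*u - 32)/(u*(u + 1))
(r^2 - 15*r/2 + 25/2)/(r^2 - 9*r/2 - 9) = (-2*r^2 + 15*r - 25)/(-2*r^2 + 9*r + 18)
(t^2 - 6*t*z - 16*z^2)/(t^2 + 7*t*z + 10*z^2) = (t - 8*z)/(t + 5*z)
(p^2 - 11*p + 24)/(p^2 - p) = (p^2 - 11*p + 24)/(p*(p - 1))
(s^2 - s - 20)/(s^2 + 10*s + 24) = (s - 5)/(s + 6)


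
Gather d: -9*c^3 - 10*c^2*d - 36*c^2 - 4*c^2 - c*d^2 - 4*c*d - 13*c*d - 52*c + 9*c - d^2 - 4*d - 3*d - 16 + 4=-9*c^3 - 40*c^2 - 43*c + d^2*(-c - 1) + d*(-10*c^2 - 17*c - 7) - 12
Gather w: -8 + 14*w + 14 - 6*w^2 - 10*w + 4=-6*w^2 + 4*w + 10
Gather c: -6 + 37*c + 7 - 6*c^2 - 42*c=-6*c^2 - 5*c + 1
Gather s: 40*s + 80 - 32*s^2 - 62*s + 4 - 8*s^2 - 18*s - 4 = -40*s^2 - 40*s + 80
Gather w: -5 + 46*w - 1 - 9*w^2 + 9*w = -9*w^2 + 55*w - 6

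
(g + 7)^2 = g^2 + 14*g + 49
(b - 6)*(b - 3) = b^2 - 9*b + 18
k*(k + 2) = k^2 + 2*k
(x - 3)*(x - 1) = x^2 - 4*x + 3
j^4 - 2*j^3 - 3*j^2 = j^2*(j - 3)*(j + 1)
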